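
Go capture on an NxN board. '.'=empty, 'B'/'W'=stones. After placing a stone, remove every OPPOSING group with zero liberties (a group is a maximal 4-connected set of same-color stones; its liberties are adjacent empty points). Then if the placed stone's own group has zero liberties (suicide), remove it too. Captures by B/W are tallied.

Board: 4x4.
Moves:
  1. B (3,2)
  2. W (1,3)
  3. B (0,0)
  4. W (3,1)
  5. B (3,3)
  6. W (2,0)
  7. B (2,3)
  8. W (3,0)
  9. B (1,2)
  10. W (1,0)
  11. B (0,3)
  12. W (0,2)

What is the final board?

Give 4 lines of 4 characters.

Move 1: B@(3,2) -> caps B=0 W=0
Move 2: W@(1,3) -> caps B=0 W=0
Move 3: B@(0,0) -> caps B=0 W=0
Move 4: W@(3,1) -> caps B=0 W=0
Move 5: B@(3,3) -> caps B=0 W=0
Move 6: W@(2,0) -> caps B=0 W=0
Move 7: B@(2,3) -> caps B=0 W=0
Move 8: W@(3,0) -> caps B=0 W=0
Move 9: B@(1,2) -> caps B=0 W=0
Move 10: W@(1,0) -> caps B=0 W=0
Move 11: B@(0,3) -> caps B=1 W=0
Move 12: W@(0,2) -> caps B=1 W=0

Answer: B.WB
W.B.
W..B
WWBB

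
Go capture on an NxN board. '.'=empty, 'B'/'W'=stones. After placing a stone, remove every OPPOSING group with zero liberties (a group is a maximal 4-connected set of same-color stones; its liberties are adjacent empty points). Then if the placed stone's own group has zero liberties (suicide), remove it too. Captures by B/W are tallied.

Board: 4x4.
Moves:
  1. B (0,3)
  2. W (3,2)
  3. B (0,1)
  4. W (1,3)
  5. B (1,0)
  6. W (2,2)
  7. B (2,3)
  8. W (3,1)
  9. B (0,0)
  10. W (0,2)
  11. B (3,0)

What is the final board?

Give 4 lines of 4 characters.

Move 1: B@(0,3) -> caps B=0 W=0
Move 2: W@(3,2) -> caps B=0 W=0
Move 3: B@(0,1) -> caps B=0 W=0
Move 4: W@(1,3) -> caps B=0 W=0
Move 5: B@(1,0) -> caps B=0 W=0
Move 6: W@(2,2) -> caps B=0 W=0
Move 7: B@(2,3) -> caps B=0 W=0
Move 8: W@(3,1) -> caps B=0 W=0
Move 9: B@(0,0) -> caps B=0 W=0
Move 10: W@(0,2) -> caps B=0 W=1
Move 11: B@(3,0) -> caps B=0 W=1

Answer: BBW.
B..W
..WB
BWW.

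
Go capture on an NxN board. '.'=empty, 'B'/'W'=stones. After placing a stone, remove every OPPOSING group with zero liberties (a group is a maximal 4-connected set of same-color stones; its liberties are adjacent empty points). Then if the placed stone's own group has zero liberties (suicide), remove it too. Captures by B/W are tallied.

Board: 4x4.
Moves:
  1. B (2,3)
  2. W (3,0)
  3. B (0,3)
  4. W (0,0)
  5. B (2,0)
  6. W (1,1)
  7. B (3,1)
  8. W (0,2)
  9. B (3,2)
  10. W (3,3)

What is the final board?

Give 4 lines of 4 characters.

Answer: W.WB
.W..
B..B
.BB.

Derivation:
Move 1: B@(2,3) -> caps B=0 W=0
Move 2: W@(3,0) -> caps B=0 W=0
Move 3: B@(0,3) -> caps B=0 W=0
Move 4: W@(0,0) -> caps B=0 W=0
Move 5: B@(2,0) -> caps B=0 W=0
Move 6: W@(1,1) -> caps B=0 W=0
Move 7: B@(3,1) -> caps B=1 W=0
Move 8: W@(0,2) -> caps B=1 W=0
Move 9: B@(3,2) -> caps B=1 W=0
Move 10: W@(3,3) -> caps B=1 W=0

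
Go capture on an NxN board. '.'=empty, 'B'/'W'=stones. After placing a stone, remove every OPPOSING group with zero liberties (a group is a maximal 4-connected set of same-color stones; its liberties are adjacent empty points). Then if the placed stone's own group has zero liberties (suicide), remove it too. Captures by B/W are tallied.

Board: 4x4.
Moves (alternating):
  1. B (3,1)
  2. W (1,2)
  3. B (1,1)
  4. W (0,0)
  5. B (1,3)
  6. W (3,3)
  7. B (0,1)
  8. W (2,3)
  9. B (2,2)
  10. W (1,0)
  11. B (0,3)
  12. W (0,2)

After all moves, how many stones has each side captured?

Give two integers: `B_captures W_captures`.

Move 1: B@(3,1) -> caps B=0 W=0
Move 2: W@(1,2) -> caps B=0 W=0
Move 3: B@(1,1) -> caps B=0 W=0
Move 4: W@(0,0) -> caps B=0 W=0
Move 5: B@(1,3) -> caps B=0 W=0
Move 6: W@(3,3) -> caps B=0 W=0
Move 7: B@(0,1) -> caps B=0 W=0
Move 8: W@(2,3) -> caps B=0 W=0
Move 9: B@(2,2) -> caps B=0 W=0
Move 10: W@(1,0) -> caps B=0 W=0
Move 11: B@(0,3) -> caps B=0 W=0
Move 12: W@(0,2) -> caps B=0 W=2

Answer: 0 2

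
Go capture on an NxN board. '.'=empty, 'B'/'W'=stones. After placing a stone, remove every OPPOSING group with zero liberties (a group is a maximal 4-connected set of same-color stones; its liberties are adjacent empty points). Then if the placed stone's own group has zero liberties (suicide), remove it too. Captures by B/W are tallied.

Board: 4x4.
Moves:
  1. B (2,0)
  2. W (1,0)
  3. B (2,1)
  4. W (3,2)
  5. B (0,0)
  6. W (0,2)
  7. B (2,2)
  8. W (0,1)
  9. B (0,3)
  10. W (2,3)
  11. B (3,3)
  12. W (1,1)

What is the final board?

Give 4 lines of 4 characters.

Move 1: B@(2,0) -> caps B=0 W=0
Move 2: W@(1,0) -> caps B=0 W=0
Move 3: B@(2,1) -> caps B=0 W=0
Move 4: W@(3,2) -> caps B=0 W=0
Move 5: B@(0,0) -> caps B=0 W=0
Move 6: W@(0,2) -> caps B=0 W=0
Move 7: B@(2,2) -> caps B=0 W=0
Move 8: W@(0,1) -> caps B=0 W=1
Move 9: B@(0,3) -> caps B=0 W=1
Move 10: W@(2,3) -> caps B=0 W=1
Move 11: B@(3,3) -> caps B=0 W=1
Move 12: W@(1,1) -> caps B=0 W=1

Answer: .WWB
WW..
BBBW
..W.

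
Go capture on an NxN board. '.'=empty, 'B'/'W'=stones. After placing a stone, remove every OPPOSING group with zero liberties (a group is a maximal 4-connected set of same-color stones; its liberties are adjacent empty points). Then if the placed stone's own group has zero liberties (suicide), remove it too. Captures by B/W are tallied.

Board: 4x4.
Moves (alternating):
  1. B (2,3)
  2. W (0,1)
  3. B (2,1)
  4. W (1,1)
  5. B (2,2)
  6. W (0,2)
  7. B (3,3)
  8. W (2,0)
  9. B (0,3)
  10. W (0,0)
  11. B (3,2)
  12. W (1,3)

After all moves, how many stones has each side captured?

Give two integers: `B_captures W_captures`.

Answer: 0 1

Derivation:
Move 1: B@(2,3) -> caps B=0 W=0
Move 2: W@(0,1) -> caps B=0 W=0
Move 3: B@(2,1) -> caps B=0 W=0
Move 4: W@(1,1) -> caps B=0 W=0
Move 5: B@(2,2) -> caps B=0 W=0
Move 6: W@(0,2) -> caps B=0 W=0
Move 7: B@(3,3) -> caps B=0 W=0
Move 8: W@(2,0) -> caps B=0 W=0
Move 9: B@(0,3) -> caps B=0 W=0
Move 10: W@(0,0) -> caps B=0 W=0
Move 11: B@(3,2) -> caps B=0 W=0
Move 12: W@(1,3) -> caps B=0 W=1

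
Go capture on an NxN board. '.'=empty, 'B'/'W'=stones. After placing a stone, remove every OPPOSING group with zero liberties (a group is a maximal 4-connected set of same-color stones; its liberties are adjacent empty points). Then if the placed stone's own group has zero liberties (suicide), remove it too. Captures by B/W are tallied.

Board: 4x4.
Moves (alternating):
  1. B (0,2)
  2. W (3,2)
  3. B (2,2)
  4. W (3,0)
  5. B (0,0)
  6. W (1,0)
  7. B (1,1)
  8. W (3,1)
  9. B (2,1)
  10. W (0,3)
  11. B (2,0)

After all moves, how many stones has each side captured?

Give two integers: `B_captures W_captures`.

Answer: 1 0

Derivation:
Move 1: B@(0,2) -> caps B=0 W=0
Move 2: W@(3,2) -> caps B=0 W=0
Move 3: B@(2,2) -> caps B=0 W=0
Move 4: W@(3,0) -> caps B=0 W=0
Move 5: B@(0,0) -> caps B=0 W=0
Move 6: W@(1,0) -> caps B=0 W=0
Move 7: B@(1,1) -> caps B=0 W=0
Move 8: W@(3,1) -> caps B=0 W=0
Move 9: B@(2,1) -> caps B=0 W=0
Move 10: W@(0,3) -> caps B=0 W=0
Move 11: B@(2,0) -> caps B=1 W=0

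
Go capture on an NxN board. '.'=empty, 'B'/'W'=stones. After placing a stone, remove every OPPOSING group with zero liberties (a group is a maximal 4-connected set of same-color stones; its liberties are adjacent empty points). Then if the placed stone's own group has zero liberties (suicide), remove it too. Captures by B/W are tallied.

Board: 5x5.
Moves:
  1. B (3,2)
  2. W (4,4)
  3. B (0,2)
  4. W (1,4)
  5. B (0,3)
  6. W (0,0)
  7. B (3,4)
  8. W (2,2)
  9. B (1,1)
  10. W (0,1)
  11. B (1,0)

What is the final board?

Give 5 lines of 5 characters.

Answer: ..BB.
BB..W
..W..
..B.B
....W

Derivation:
Move 1: B@(3,2) -> caps B=0 W=0
Move 2: W@(4,4) -> caps B=0 W=0
Move 3: B@(0,2) -> caps B=0 W=0
Move 4: W@(1,4) -> caps B=0 W=0
Move 5: B@(0,3) -> caps B=0 W=0
Move 6: W@(0,0) -> caps B=0 W=0
Move 7: B@(3,4) -> caps B=0 W=0
Move 8: W@(2,2) -> caps B=0 W=0
Move 9: B@(1,1) -> caps B=0 W=0
Move 10: W@(0,1) -> caps B=0 W=0
Move 11: B@(1,0) -> caps B=2 W=0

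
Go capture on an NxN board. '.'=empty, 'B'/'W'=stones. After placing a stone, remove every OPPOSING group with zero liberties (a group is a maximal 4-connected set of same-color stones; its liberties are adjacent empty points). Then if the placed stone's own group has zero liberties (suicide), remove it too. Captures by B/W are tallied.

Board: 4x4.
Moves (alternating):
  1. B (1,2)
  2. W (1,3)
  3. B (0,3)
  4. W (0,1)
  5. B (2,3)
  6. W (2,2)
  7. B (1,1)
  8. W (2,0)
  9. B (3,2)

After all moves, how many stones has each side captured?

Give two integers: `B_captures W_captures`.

Move 1: B@(1,2) -> caps B=0 W=0
Move 2: W@(1,3) -> caps B=0 W=0
Move 3: B@(0,3) -> caps B=0 W=0
Move 4: W@(0,1) -> caps B=0 W=0
Move 5: B@(2,3) -> caps B=1 W=0
Move 6: W@(2,2) -> caps B=1 W=0
Move 7: B@(1,1) -> caps B=1 W=0
Move 8: W@(2,0) -> caps B=1 W=0
Move 9: B@(3,2) -> caps B=1 W=0

Answer: 1 0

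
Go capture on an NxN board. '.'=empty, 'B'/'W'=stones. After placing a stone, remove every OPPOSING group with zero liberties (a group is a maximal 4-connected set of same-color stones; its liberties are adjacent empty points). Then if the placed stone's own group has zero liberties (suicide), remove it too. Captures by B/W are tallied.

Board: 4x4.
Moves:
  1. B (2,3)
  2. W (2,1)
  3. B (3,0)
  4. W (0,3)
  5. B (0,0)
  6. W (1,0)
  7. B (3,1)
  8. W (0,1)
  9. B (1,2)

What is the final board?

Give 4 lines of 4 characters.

Answer: .W.W
W.B.
.W.B
BB..

Derivation:
Move 1: B@(2,3) -> caps B=0 W=0
Move 2: W@(2,1) -> caps B=0 W=0
Move 3: B@(3,0) -> caps B=0 W=0
Move 4: W@(0,3) -> caps B=0 W=0
Move 5: B@(0,0) -> caps B=0 W=0
Move 6: W@(1,0) -> caps B=0 W=0
Move 7: B@(3,1) -> caps B=0 W=0
Move 8: W@(0,1) -> caps B=0 W=1
Move 9: B@(1,2) -> caps B=0 W=1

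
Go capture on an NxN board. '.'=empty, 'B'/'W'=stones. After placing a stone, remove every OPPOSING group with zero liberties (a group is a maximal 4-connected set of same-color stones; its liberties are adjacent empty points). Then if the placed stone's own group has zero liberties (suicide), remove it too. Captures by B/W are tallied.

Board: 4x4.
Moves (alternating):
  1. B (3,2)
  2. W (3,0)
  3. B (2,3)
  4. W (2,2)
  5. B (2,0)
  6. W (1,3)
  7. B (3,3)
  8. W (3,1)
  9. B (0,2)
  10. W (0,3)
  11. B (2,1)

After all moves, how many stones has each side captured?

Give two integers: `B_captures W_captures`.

Move 1: B@(3,2) -> caps B=0 W=0
Move 2: W@(3,0) -> caps B=0 W=0
Move 3: B@(2,3) -> caps B=0 W=0
Move 4: W@(2,2) -> caps B=0 W=0
Move 5: B@(2,0) -> caps B=0 W=0
Move 6: W@(1,3) -> caps B=0 W=0
Move 7: B@(3,3) -> caps B=0 W=0
Move 8: W@(3,1) -> caps B=0 W=3
Move 9: B@(0,2) -> caps B=0 W=3
Move 10: W@(0,3) -> caps B=0 W=3
Move 11: B@(2,1) -> caps B=0 W=3

Answer: 0 3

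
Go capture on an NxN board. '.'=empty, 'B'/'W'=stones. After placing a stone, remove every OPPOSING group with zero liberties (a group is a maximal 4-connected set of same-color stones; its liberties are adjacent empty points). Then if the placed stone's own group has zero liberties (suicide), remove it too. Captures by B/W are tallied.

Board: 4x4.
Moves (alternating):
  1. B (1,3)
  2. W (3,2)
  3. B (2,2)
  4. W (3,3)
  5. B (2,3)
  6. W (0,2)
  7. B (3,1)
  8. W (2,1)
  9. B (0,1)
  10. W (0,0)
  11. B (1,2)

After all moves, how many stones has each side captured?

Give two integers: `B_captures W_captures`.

Move 1: B@(1,3) -> caps B=0 W=0
Move 2: W@(3,2) -> caps B=0 W=0
Move 3: B@(2,2) -> caps B=0 W=0
Move 4: W@(3,3) -> caps B=0 W=0
Move 5: B@(2,3) -> caps B=0 W=0
Move 6: W@(0,2) -> caps B=0 W=0
Move 7: B@(3,1) -> caps B=2 W=0
Move 8: W@(2,1) -> caps B=2 W=0
Move 9: B@(0,1) -> caps B=2 W=0
Move 10: W@(0,0) -> caps B=2 W=0
Move 11: B@(1,2) -> caps B=2 W=0

Answer: 2 0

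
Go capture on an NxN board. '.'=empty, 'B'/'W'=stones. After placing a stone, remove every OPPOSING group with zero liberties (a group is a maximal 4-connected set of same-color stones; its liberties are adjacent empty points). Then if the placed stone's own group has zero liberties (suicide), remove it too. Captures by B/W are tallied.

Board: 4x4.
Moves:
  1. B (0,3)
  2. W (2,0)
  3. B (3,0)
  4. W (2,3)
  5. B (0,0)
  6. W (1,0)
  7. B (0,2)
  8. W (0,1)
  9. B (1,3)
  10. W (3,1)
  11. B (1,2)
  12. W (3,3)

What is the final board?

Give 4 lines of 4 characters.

Answer: .WBB
W.BB
W..W
.W.W

Derivation:
Move 1: B@(0,3) -> caps B=0 W=0
Move 2: W@(2,0) -> caps B=0 W=0
Move 3: B@(3,0) -> caps B=0 W=0
Move 4: W@(2,3) -> caps B=0 W=0
Move 5: B@(0,0) -> caps B=0 W=0
Move 6: W@(1,0) -> caps B=0 W=0
Move 7: B@(0,2) -> caps B=0 W=0
Move 8: W@(0,1) -> caps B=0 W=1
Move 9: B@(1,3) -> caps B=0 W=1
Move 10: W@(3,1) -> caps B=0 W=2
Move 11: B@(1,2) -> caps B=0 W=2
Move 12: W@(3,3) -> caps B=0 W=2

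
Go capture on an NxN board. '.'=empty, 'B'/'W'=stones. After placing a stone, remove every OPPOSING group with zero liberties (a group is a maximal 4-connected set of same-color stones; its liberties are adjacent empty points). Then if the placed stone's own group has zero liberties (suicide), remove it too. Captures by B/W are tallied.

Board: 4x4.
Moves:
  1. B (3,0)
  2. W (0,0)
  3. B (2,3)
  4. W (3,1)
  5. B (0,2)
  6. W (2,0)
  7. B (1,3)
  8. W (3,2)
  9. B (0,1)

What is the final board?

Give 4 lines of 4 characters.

Move 1: B@(3,0) -> caps B=0 W=0
Move 2: W@(0,0) -> caps B=0 W=0
Move 3: B@(2,3) -> caps B=0 W=0
Move 4: W@(3,1) -> caps B=0 W=0
Move 5: B@(0,2) -> caps B=0 W=0
Move 6: W@(2,0) -> caps B=0 W=1
Move 7: B@(1,3) -> caps B=0 W=1
Move 8: W@(3,2) -> caps B=0 W=1
Move 9: B@(0,1) -> caps B=0 W=1

Answer: WBB.
...B
W..B
.WW.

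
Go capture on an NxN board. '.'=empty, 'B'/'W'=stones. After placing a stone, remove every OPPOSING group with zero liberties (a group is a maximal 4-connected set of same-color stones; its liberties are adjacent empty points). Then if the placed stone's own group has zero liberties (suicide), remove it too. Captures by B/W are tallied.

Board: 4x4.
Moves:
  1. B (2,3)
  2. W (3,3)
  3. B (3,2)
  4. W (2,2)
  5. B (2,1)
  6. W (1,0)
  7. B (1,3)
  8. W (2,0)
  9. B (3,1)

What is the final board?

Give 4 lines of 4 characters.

Answer: ....
W..B
WBWB
.BB.

Derivation:
Move 1: B@(2,3) -> caps B=0 W=0
Move 2: W@(3,3) -> caps B=0 W=0
Move 3: B@(3,2) -> caps B=1 W=0
Move 4: W@(2,2) -> caps B=1 W=0
Move 5: B@(2,1) -> caps B=1 W=0
Move 6: W@(1,0) -> caps B=1 W=0
Move 7: B@(1,3) -> caps B=1 W=0
Move 8: W@(2,0) -> caps B=1 W=0
Move 9: B@(3,1) -> caps B=1 W=0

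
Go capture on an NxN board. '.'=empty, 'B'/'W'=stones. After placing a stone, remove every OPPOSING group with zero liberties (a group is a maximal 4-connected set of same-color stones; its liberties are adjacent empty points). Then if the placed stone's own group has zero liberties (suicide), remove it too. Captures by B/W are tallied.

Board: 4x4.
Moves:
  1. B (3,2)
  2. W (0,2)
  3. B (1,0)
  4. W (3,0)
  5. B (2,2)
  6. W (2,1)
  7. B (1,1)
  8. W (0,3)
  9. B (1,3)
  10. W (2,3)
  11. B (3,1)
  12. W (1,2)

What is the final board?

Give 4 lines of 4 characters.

Answer: ..WW
BBW.
.WBW
WBB.

Derivation:
Move 1: B@(3,2) -> caps B=0 W=0
Move 2: W@(0,2) -> caps B=0 W=0
Move 3: B@(1,0) -> caps B=0 W=0
Move 4: W@(3,0) -> caps B=0 W=0
Move 5: B@(2,2) -> caps B=0 W=0
Move 6: W@(2,1) -> caps B=0 W=0
Move 7: B@(1,1) -> caps B=0 W=0
Move 8: W@(0,3) -> caps B=0 W=0
Move 9: B@(1,3) -> caps B=0 W=0
Move 10: W@(2,3) -> caps B=0 W=0
Move 11: B@(3,1) -> caps B=0 W=0
Move 12: W@(1,2) -> caps B=0 W=1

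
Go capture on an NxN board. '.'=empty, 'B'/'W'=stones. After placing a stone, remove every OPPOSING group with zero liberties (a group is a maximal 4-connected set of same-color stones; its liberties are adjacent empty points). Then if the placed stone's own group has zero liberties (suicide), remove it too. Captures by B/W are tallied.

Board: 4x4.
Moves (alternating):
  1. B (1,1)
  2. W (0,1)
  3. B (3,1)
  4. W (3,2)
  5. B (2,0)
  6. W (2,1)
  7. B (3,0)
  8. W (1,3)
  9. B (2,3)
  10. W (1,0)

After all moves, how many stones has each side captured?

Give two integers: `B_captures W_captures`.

Move 1: B@(1,1) -> caps B=0 W=0
Move 2: W@(0,1) -> caps B=0 W=0
Move 3: B@(3,1) -> caps B=0 W=0
Move 4: W@(3,2) -> caps B=0 W=0
Move 5: B@(2,0) -> caps B=0 W=0
Move 6: W@(2,1) -> caps B=0 W=0
Move 7: B@(3,0) -> caps B=0 W=0
Move 8: W@(1,3) -> caps B=0 W=0
Move 9: B@(2,3) -> caps B=0 W=0
Move 10: W@(1,0) -> caps B=0 W=3

Answer: 0 3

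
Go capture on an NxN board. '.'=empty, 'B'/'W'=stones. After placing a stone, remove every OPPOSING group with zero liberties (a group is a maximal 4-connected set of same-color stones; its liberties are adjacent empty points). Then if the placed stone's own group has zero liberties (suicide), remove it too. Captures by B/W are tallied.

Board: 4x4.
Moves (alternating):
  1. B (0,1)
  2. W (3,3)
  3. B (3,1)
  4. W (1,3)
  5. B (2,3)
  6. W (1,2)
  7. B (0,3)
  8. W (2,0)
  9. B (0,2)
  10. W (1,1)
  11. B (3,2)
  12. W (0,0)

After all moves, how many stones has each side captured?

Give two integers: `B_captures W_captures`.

Answer: 1 3

Derivation:
Move 1: B@(0,1) -> caps B=0 W=0
Move 2: W@(3,3) -> caps B=0 W=0
Move 3: B@(3,1) -> caps B=0 W=0
Move 4: W@(1,3) -> caps B=0 W=0
Move 5: B@(2,3) -> caps B=0 W=0
Move 6: W@(1,2) -> caps B=0 W=0
Move 7: B@(0,3) -> caps B=0 W=0
Move 8: W@(2,0) -> caps B=0 W=0
Move 9: B@(0,2) -> caps B=0 W=0
Move 10: W@(1,1) -> caps B=0 W=0
Move 11: B@(3,2) -> caps B=1 W=0
Move 12: W@(0,0) -> caps B=1 W=3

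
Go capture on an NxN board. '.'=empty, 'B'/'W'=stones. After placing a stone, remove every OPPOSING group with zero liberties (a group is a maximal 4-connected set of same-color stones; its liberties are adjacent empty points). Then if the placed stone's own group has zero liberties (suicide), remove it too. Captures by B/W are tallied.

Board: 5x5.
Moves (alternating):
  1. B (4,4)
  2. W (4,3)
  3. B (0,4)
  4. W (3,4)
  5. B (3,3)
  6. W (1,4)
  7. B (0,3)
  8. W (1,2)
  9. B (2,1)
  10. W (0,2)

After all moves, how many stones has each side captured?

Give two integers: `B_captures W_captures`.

Answer: 0 1

Derivation:
Move 1: B@(4,4) -> caps B=0 W=0
Move 2: W@(4,3) -> caps B=0 W=0
Move 3: B@(0,4) -> caps B=0 W=0
Move 4: W@(3,4) -> caps B=0 W=1
Move 5: B@(3,3) -> caps B=0 W=1
Move 6: W@(1,4) -> caps B=0 W=1
Move 7: B@(0,3) -> caps B=0 W=1
Move 8: W@(1,2) -> caps B=0 W=1
Move 9: B@(2,1) -> caps B=0 W=1
Move 10: W@(0,2) -> caps B=0 W=1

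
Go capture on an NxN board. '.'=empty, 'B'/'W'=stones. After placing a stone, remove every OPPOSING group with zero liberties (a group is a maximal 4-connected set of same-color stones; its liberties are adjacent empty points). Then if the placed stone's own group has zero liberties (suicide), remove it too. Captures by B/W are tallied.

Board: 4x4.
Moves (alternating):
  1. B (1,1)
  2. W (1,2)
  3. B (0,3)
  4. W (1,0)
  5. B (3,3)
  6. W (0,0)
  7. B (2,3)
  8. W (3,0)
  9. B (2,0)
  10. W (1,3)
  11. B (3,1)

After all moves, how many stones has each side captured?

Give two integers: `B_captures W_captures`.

Answer: 1 0

Derivation:
Move 1: B@(1,1) -> caps B=0 W=0
Move 2: W@(1,2) -> caps B=0 W=0
Move 3: B@(0,3) -> caps B=0 W=0
Move 4: W@(1,0) -> caps B=0 W=0
Move 5: B@(3,3) -> caps B=0 W=0
Move 6: W@(0,0) -> caps B=0 W=0
Move 7: B@(2,3) -> caps B=0 W=0
Move 8: W@(3,0) -> caps B=0 W=0
Move 9: B@(2,0) -> caps B=0 W=0
Move 10: W@(1,3) -> caps B=0 W=0
Move 11: B@(3,1) -> caps B=1 W=0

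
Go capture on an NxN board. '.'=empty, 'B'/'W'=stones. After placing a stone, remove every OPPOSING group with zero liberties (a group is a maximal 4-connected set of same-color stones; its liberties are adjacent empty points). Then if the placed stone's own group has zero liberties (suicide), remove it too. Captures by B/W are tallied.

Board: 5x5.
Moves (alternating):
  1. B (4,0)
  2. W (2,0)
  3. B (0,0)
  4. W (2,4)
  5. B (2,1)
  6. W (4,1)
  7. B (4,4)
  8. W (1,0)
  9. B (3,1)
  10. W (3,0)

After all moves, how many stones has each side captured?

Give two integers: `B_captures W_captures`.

Answer: 0 1

Derivation:
Move 1: B@(4,0) -> caps B=0 W=0
Move 2: W@(2,0) -> caps B=0 W=0
Move 3: B@(0,0) -> caps B=0 W=0
Move 4: W@(2,4) -> caps B=0 W=0
Move 5: B@(2,1) -> caps B=0 W=0
Move 6: W@(4,1) -> caps B=0 W=0
Move 7: B@(4,4) -> caps B=0 W=0
Move 8: W@(1,0) -> caps B=0 W=0
Move 9: B@(3,1) -> caps B=0 W=0
Move 10: W@(3,0) -> caps B=0 W=1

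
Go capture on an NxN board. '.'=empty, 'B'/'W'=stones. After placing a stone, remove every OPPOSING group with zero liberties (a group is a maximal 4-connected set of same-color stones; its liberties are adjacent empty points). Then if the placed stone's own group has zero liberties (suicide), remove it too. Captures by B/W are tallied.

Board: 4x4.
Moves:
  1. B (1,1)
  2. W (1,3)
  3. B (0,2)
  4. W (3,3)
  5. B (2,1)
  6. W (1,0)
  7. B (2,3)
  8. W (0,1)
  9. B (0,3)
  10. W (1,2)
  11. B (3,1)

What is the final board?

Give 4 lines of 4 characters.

Answer: .W..
WBWW
.B.B
.B.W

Derivation:
Move 1: B@(1,1) -> caps B=0 W=0
Move 2: W@(1,3) -> caps B=0 W=0
Move 3: B@(0,2) -> caps B=0 W=0
Move 4: W@(3,3) -> caps B=0 W=0
Move 5: B@(2,1) -> caps B=0 W=0
Move 6: W@(1,0) -> caps B=0 W=0
Move 7: B@(2,3) -> caps B=0 W=0
Move 8: W@(0,1) -> caps B=0 W=0
Move 9: B@(0,3) -> caps B=0 W=0
Move 10: W@(1,2) -> caps B=0 W=2
Move 11: B@(3,1) -> caps B=0 W=2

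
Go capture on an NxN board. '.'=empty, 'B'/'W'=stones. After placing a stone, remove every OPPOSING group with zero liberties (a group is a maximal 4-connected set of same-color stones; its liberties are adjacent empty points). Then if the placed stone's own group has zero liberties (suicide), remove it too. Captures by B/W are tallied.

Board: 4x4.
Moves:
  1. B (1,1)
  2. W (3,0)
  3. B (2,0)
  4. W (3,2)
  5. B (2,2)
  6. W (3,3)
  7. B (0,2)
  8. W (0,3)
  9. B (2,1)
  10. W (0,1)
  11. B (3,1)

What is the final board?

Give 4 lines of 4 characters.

Answer: .WBW
.B..
BBB.
.BWW

Derivation:
Move 1: B@(1,1) -> caps B=0 W=0
Move 2: W@(3,0) -> caps B=0 W=0
Move 3: B@(2,0) -> caps B=0 W=0
Move 4: W@(3,2) -> caps B=0 W=0
Move 5: B@(2,2) -> caps B=0 W=0
Move 6: W@(3,3) -> caps B=0 W=0
Move 7: B@(0,2) -> caps B=0 W=0
Move 8: W@(0,3) -> caps B=0 W=0
Move 9: B@(2,1) -> caps B=0 W=0
Move 10: W@(0,1) -> caps B=0 W=0
Move 11: B@(3,1) -> caps B=1 W=0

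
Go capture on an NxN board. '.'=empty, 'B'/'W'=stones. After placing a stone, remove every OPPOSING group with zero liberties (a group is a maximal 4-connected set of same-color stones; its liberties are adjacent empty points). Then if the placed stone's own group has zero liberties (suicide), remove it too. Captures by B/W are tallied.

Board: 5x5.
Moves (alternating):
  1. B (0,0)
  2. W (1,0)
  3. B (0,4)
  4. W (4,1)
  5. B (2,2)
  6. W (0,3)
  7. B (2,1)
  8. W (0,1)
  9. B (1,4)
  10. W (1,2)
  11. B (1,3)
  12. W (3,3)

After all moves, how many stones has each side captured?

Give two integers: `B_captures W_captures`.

Answer: 0 1

Derivation:
Move 1: B@(0,0) -> caps B=0 W=0
Move 2: W@(1,0) -> caps B=0 W=0
Move 3: B@(0,4) -> caps B=0 W=0
Move 4: W@(4,1) -> caps B=0 W=0
Move 5: B@(2,2) -> caps B=0 W=0
Move 6: W@(0,3) -> caps B=0 W=0
Move 7: B@(2,1) -> caps B=0 W=0
Move 8: W@(0,1) -> caps B=0 W=1
Move 9: B@(1,4) -> caps B=0 W=1
Move 10: W@(1,2) -> caps B=0 W=1
Move 11: B@(1,3) -> caps B=0 W=1
Move 12: W@(3,3) -> caps B=0 W=1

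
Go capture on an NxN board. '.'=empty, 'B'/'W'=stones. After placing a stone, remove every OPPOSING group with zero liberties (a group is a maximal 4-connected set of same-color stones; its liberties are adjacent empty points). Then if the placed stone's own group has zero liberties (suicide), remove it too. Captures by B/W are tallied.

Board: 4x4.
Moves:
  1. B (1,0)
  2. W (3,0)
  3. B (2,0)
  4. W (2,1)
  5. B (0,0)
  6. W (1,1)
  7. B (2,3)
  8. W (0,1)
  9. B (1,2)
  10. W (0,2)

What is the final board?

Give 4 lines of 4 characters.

Answer: .WW.
.WB.
.W.B
W...

Derivation:
Move 1: B@(1,0) -> caps B=0 W=0
Move 2: W@(3,0) -> caps B=0 W=0
Move 3: B@(2,0) -> caps B=0 W=0
Move 4: W@(2,1) -> caps B=0 W=0
Move 5: B@(0,0) -> caps B=0 W=0
Move 6: W@(1,1) -> caps B=0 W=0
Move 7: B@(2,3) -> caps B=0 W=0
Move 8: W@(0,1) -> caps B=0 W=3
Move 9: B@(1,2) -> caps B=0 W=3
Move 10: W@(0,2) -> caps B=0 W=3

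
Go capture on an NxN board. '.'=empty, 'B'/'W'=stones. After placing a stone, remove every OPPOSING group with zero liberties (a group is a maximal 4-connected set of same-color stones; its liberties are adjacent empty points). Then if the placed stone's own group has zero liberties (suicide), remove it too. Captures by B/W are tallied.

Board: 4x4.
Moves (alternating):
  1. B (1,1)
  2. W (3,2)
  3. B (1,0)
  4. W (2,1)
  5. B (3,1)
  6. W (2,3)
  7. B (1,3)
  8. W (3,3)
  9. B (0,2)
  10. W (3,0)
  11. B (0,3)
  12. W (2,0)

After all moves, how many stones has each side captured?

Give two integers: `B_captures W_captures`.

Move 1: B@(1,1) -> caps B=0 W=0
Move 2: W@(3,2) -> caps B=0 W=0
Move 3: B@(1,0) -> caps B=0 W=0
Move 4: W@(2,1) -> caps B=0 W=0
Move 5: B@(3,1) -> caps B=0 W=0
Move 6: W@(2,3) -> caps B=0 W=0
Move 7: B@(1,3) -> caps B=0 W=0
Move 8: W@(3,3) -> caps B=0 W=0
Move 9: B@(0,2) -> caps B=0 W=0
Move 10: W@(3,0) -> caps B=0 W=1
Move 11: B@(0,3) -> caps B=0 W=1
Move 12: W@(2,0) -> caps B=0 W=1

Answer: 0 1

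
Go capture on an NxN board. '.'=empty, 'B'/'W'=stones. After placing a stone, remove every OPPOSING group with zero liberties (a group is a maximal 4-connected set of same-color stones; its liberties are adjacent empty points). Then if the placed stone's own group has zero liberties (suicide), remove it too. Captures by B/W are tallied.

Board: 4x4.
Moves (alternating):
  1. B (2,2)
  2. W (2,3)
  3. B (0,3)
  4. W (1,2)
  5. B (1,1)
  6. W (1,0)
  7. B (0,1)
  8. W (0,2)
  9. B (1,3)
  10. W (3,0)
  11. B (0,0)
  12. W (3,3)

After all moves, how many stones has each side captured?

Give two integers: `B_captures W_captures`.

Answer: 2 0

Derivation:
Move 1: B@(2,2) -> caps B=0 W=0
Move 2: W@(2,3) -> caps B=0 W=0
Move 3: B@(0,3) -> caps B=0 W=0
Move 4: W@(1,2) -> caps B=0 W=0
Move 5: B@(1,1) -> caps B=0 W=0
Move 6: W@(1,0) -> caps B=0 W=0
Move 7: B@(0,1) -> caps B=0 W=0
Move 8: W@(0,2) -> caps B=0 W=0
Move 9: B@(1,3) -> caps B=2 W=0
Move 10: W@(3,0) -> caps B=2 W=0
Move 11: B@(0,0) -> caps B=2 W=0
Move 12: W@(3,3) -> caps B=2 W=0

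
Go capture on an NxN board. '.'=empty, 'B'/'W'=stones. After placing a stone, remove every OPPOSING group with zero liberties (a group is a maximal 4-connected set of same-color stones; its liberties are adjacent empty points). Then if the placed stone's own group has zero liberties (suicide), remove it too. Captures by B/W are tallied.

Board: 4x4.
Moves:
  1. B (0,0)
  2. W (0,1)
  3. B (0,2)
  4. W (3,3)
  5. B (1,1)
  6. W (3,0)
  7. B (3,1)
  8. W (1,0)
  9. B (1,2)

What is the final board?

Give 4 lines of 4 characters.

Move 1: B@(0,0) -> caps B=0 W=0
Move 2: W@(0,1) -> caps B=0 W=0
Move 3: B@(0,2) -> caps B=0 W=0
Move 4: W@(3,3) -> caps B=0 W=0
Move 5: B@(1,1) -> caps B=1 W=0
Move 6: W@(3,0) -> caps B=1 W=0
Move 7: B@(3,1) -> caps B=1 W=0
Move 8: W@(1,0) -> caps B=1 W=0
Move 9: B@(1,2) -> caps B=1 W=0

Answer: B.B.
WBB.
....
WB.W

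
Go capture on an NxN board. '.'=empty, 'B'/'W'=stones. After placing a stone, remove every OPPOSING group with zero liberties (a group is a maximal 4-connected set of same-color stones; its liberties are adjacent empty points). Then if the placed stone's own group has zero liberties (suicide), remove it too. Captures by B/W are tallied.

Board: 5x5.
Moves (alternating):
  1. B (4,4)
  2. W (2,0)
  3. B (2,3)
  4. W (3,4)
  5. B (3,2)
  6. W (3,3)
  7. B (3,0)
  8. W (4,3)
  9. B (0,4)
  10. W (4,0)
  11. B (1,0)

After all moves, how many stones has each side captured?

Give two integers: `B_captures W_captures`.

Answer: 0 1

Derivation:
Move 1: B@(4,4) -> caps B=0 W=0
Move 2: W@(2,0) -> caps B=0 W=0
Move 3: B@(2,3) -> caps B=0 W=0
Move 4: W@(3,4) -> caps B=0 W=0
Move 5: B@(3,2) -> caps B=0 W=0
Move 6: W@(3,3) -> caps B=0 W=0
Move 7: B@(3,0) -> caps B=0 W=0
Move 8: W@(4,3) -> caps B=0 W=1
Move 9: B@(0,4) -> caps B=0 W=1
Move 10: W@(4,0) -> caps B=0 W=1
Move 11: B@(1,0) -> caps B=0 W=1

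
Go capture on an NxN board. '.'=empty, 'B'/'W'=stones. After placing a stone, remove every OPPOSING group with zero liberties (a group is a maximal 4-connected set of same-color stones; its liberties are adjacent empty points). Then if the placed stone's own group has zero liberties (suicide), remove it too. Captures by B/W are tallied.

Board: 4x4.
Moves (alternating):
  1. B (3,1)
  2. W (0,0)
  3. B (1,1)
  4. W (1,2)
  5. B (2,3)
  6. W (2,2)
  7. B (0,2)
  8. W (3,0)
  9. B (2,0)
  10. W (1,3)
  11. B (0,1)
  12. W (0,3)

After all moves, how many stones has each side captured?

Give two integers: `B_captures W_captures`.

Move 1: B@(3,1) -> caps B=0 W=0
Move 2: W@(0,0) -> caps B=0 W=0
Move 3: B@(1,1) -> caps B=0 W=0
Move 4: W@(1,2) -> caps B=0 W=0
Move 5: B@(2,3) -> caps B=0 W=0
Move 6: W@(2,2) -> caps B=0 W=0
Move 7: B@(0,2) -> caps B=0 W=0
Move 8: W@(3,0) -> caps B=0 W=0
Move 9: B@(2,0) -> caps B=1 W=0
Move 10: W@(1,3) -> caps B=1 W=0
Move 11: B@(0,1) -> caps B=1 W=0
Move 12: W@(0,3) -> caps B=1 W=0

Answer: 1 0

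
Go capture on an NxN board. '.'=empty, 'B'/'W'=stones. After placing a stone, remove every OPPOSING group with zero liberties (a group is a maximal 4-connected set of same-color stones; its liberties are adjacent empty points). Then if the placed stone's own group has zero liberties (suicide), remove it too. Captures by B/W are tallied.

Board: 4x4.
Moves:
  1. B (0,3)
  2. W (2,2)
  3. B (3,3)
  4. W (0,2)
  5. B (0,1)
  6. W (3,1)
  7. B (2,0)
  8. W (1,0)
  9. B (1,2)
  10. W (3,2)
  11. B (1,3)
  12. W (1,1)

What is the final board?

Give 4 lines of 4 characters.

Answer: .B.B
WWBB
B.W.
.WWB

Derivation:
Move 1: B@(0,3) -> caps B=0 W=0
Move 2: W@(2,2) -> caps B=0 W=0
Move 3: B@(3,3) -> caps B=0 W=0
Move 4: W@(0,2) -> caps B=0 W=0
Move 5: B@(0,1) -> caps B=0 W=0
Move 6: W@(3,1) -> caps B=0 W=0
Move 7: B@(2,0) -> caps B=0 W=0
Move 8: W@(1,0) -> caps B=0 W=0
Move 9: B@(1,2) -> caps B=1 W=0
Move 10: W@(3,2) -> caps B=1 W=0
Move 11: B@(1,3) -> caps B=1 W=0
Move 12: W@(1,1) -> caps B=1 W=0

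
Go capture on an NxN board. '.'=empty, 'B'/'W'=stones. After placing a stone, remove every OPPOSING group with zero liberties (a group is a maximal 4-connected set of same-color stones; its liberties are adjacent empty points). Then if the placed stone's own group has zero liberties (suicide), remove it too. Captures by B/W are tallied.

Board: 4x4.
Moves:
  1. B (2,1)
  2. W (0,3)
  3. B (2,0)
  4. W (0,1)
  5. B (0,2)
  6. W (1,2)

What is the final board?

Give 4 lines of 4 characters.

Move 1: B@(2,1) -> caps B=0 W=0
Move 2: W@(0,3) -> caps B=0 W=0
Move 3: B@(2,0) -> caps B=0 W=0
Move 4: W@(0,1) -> caps B=0 W=0
Move 5: B@(0,2) -> caps B=0 W=0
Move 6: W@(1,2) -> caps B=0 W=1

Answer: .W.W
..W.
BB..
....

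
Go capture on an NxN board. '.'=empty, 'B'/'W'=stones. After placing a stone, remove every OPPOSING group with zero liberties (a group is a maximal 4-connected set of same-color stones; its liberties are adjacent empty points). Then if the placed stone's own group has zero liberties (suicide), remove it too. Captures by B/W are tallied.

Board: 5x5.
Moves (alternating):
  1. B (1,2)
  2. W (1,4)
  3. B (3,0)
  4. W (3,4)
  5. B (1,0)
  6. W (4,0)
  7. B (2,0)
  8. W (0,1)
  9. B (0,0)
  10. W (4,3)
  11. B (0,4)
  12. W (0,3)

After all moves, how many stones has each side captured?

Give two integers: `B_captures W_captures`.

Move 1: B@(1,2) -> caps B=0 W=0
Move 2: W@(1,4) -> caps B=0 W=0
Move 3: B@(3,0) -> caps B=0 W=0
Move 4: W@(3,4) -> caps B=0 W=0
Move 5: B@(1,0) -> caps B=0 W=0
Move 6: W@(4,0) -> caps B=0 W=0
Move 7: B@(2,0) -> caps B=0 W=0
Move 8: W@(0,1) -> caps B=0 W=0
Move 9: B@(0,0) -> caps B=0 W=0
Move 10: W@(4,3) -> caps B=0 W=0
Move 11: B@(0,4) -> caps B=0 W=0
Move 12: W@(0,3) -> caps B=0 W=1

Answer: 0 1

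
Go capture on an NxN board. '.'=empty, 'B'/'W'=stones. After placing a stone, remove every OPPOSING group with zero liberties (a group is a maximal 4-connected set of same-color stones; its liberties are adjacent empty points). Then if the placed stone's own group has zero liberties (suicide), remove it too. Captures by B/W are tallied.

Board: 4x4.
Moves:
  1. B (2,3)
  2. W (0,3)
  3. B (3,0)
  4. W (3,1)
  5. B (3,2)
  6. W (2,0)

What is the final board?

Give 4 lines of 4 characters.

Move 1: B@(2,3) -> caps B=0 W=0
Move 2: W@(0,3) -> caps B=0 W=0
Move 3: B@(3,0) -> caps B=0 W=0
Move 4: W@(3,1) -> caps B=0 W=0
Move 5: B@(3,2) -> caps B=0 W=0
Move 6: W@(2,0) -> caps B=0 W=1

Answer: ...W
....
W..B
.WB.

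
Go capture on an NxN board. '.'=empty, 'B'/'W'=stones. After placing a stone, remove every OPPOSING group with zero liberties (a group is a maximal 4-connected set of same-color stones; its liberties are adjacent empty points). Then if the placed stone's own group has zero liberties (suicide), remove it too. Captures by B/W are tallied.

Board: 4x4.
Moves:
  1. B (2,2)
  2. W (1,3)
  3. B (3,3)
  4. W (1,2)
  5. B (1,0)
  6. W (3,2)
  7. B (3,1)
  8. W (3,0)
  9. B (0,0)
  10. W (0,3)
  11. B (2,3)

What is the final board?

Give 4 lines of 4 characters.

Move 1: B@(2,2) -> caps B=0 W=0
Move 2: W@(1,3) -> caps B=0 W=0
Move 3: B@(3,3) -> caps B=0 W=0
Move 4: W@(1,2) -> caps B=0 W=0
Move 5: B@(1,0) -> caps B=0 W=0
Move 6: W@(3,2) -> caps B=0 W=0
Move 7: B@(3,1) -> caps B=1 W=0
Move 8: W@(3,0) -> caps B=1 W=0
Move 9: B@(0,0) -> caps B=1 W=0
Move 10: W@(0,3) -> caps B=1 W=0
Move 11: B@(2,3) -> caps B=1 W=0

Answer: B..W
B.WW
..BB
WB.B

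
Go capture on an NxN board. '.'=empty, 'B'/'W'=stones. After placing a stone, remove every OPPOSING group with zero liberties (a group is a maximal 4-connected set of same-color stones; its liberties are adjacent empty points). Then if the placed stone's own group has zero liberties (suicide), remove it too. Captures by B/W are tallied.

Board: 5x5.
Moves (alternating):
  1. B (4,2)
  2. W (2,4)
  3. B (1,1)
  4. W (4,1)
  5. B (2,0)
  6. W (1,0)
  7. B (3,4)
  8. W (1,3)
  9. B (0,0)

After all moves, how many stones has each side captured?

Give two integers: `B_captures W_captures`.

Answer: 1 0

Derivation:
Move 1: B@(4,2) -> caps B=0 W=0
Move 2: W@(2,4) -> caps B=0 W=0
Move 3: B@(1,1) -> caps B=0 W=0
Move 4: W@(4,1) -> caps B=0 W=0
Move 5: B@(2,0) -> caps B=0 W=0
Move 6: W@(1,0) -> caps B=0 W=0
Move 7: B@(3,4) -> caps B=0 W=0
Move 8: W@(1,3) -> caps B=0 W=0
Move 9: B@(0,0) -> caps B=1 W=0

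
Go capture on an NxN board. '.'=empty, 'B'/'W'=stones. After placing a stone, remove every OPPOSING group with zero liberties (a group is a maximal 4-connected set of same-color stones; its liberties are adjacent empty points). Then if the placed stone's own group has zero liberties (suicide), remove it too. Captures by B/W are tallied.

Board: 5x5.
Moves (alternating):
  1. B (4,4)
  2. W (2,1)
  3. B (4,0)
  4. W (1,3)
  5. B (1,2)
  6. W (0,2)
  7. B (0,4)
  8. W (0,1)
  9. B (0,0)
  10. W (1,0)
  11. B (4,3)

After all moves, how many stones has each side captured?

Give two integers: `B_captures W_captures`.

Move 1: B@(4,4) -> caps B=0 W=0
Move 2: W@(2,1) -> caps B=0 W=0
Move 3: B@(4,0) -> caps B=0 W=0
Move 4: W@(1,3) -> caps B=0 W=0
Move 5: B@(1,2) -> caps B=0 W=0
Move 6: W@(0,2) -> caps B=0 W=0
Move 7: B@(0,4) -> caps B=0 W=0
Move 8: W@(0,1) -> caps B=0 W=0
Move 9: B@(0,0) -> caps B=0 W=0
Move 10: W@(1,0) -> caps B=0 W=1
Move 11: B@(4,3) -> caps B=0 W=1

Answer: 0 1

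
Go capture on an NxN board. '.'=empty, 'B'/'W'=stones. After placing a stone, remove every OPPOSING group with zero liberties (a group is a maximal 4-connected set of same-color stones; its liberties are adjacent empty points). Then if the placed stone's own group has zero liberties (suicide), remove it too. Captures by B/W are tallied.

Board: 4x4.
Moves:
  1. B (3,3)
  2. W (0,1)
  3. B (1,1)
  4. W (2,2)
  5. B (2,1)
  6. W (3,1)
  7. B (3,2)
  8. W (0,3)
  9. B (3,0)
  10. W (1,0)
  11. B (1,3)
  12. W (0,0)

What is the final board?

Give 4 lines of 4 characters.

Move 1: B@(3,3) -> caps B=0 W=0
Move 2: W@(0,1) -> caps B=0 W=0
Move 3: B@(1,1) -> caps B=0 W=0
Move 4: W@(2,2) -> caps B=0 W=0
Move 5: B@(2,1) -> caps B=0 W=0
Move 6: W@(3,1) -> caps B=0 W=0
Move 7: B@(3,2) -> caps B=0 W=0
Move 8: W@(0,3) -> caps B=0 W=0
Move 9: B@(3,0) -> caps B=1 W=0
Move 10: W@(1,0) -> caps B=1 W=0
Move 11: B@(1,3) -> caps B=1 W=0
Move 12: W@(0,0) -> caps B=1 W=0

Answer: WW.W
WB.B
.BW.
B.BB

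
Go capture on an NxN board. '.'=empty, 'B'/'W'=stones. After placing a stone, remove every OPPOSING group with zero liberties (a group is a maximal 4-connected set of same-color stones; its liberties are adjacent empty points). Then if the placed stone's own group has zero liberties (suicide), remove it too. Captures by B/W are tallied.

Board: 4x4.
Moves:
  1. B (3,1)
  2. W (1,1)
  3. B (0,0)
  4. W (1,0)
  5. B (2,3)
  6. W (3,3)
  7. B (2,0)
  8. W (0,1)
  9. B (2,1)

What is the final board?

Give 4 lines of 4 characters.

Move 1: B@(3,1) -> caps B=0 W=0
Move 2: W@(1,1) -> caps B=0 W=0
Move 3: B@(0,0) -> caps B=0 W=0
Move 4: W@(1,0) -> caps B=0 W=0
Move 5: B@(2,3) -> caps B=0 W=0
Move 6: W@(3,3) -> caps B=0 W=0
Move 7: B@(2,0) -> caps B=0 W=0
Move 8: W@(0,1) -> caps B=0 W=1
Move 9: B@(2,1) -> caps B=0 W=1

Answer: .W..
WW..
BB.B
.B.W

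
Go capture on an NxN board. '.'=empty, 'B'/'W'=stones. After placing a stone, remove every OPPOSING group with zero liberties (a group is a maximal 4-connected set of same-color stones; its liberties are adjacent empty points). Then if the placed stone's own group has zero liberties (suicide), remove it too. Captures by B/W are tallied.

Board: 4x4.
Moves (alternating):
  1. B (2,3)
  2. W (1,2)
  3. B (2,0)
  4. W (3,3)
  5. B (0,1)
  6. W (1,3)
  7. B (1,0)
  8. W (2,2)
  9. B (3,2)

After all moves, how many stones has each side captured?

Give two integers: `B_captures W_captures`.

Answer: 0 1

Derivation:
Move 1: B@(2,3) -> caps B=0 W=0
Move 2: W@(1,2) -> caps B=0 W=0
Move 3: B@(2,0) -> caps B=0 W=0
Move 4: W@(3,3) -> caps B=0 W=0
Move 5: B@(0,1) -> caps B=0 W=0
Move 6: W@(1,3) -> caps B=0 W=0
Move 7: B@(1,0) -> caps B=0 W=0
Move 8: W@(2,2) -> caps B=0 W=1
Move 9: B@(3,2) -> caps B=0 W=1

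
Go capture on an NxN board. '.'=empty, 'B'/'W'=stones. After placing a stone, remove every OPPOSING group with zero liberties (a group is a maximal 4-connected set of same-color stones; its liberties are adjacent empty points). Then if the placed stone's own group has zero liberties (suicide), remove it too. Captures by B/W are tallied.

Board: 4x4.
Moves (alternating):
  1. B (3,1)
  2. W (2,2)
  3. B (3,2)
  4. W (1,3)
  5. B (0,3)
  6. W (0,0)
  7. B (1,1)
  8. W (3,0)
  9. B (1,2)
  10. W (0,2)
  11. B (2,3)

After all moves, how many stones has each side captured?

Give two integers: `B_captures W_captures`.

Move 1: B@(3,1) -> caps B=0 W=0
Move 2: W@(2,2) -> caps B=0 W=0
Move 3: B@(3,2) -> caps B=0 W=0
Move 4: W@(1,3) -> caps B=0 W=0
Move 5: B@(0,3) -> caps B=0 W=0
Move 6: W@(0,0) -> caps B=0 W=0
Move 7: B@(1,1) -> caps B=0 W=0
Move 8: W@(3,0) -> caps B=0 W=0
Move 9: B@(1,2) -> caps B=0 W=0
Move 10: W@(0,2) -> caps B=0 W=1
Move 11: B@(2,3) -> caps B=0 W=1

Answer: 0 1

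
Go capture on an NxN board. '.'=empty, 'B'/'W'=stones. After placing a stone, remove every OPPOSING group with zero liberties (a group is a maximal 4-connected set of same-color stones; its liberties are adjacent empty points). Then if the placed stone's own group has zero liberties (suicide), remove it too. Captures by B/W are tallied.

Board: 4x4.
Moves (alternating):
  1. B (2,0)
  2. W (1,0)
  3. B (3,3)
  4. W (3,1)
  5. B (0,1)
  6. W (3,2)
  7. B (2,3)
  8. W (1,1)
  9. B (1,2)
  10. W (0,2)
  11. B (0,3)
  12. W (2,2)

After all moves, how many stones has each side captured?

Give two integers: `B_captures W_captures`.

Move 1: B@(2,0) -> caps B=0 W=0
Move 2: W@(1,0) -> caps B=0 W=0
Move 3: B@(3,3) -> caps B=0 W=0
Move 4: W@(3,1) -> caps B=0 W=0
Move 5: B@(0,1) -> caps B=0 W=0
Move 6: W@(3,2) -> caps B=0 W=0
Move 7: B@(2,3) -> caps B=0 W=0
Move 8: W@(1,1) -> caps B=0 W=0
Move 9: B@(1,2) -> caps B=0 W=0
Move 10: W@(0,2) -> caps B=0 W=0
Move 11: B@(0,3) -> caps B=1 W=0
Move 12: W@(2,2) -> caps B=1 W=0

Answer: 1 0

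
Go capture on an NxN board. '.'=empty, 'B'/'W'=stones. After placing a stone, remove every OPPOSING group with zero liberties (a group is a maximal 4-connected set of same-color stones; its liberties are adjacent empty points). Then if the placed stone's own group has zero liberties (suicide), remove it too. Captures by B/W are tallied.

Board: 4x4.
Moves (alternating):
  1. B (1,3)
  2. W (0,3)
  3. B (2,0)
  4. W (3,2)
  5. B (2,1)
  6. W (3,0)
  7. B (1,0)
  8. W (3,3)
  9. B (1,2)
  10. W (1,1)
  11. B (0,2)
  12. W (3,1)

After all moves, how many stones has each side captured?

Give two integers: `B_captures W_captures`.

Answer: 1 0

Derivation:
Move 1: B@(1,3) -> caps B=0 W=0
Move 2: W@(0,3) -> caps B=0 W=0
Move 3: B@(2,0) -> caps B=0 W=0
Move 4: W@(3,2) -> caps B=0 W=0
Move 5: B@(2,1) -> caps B=0 W=0
Move 6: W@(3,0) -> caps B=0 W=0
Move 7: B@(1,0) -> caps B=0 W=0
Move 8: W@(3,3) -> caps B=0 W=0
Move 9: B@(1,2) -> caps B=0 W=0
Move 10: W@(1,1) -> caps B=0 W=0
Move 11: B@(0,2) -> caps B=1 W=0
Move 12: W@(3,1) -> caps B=1 W=0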